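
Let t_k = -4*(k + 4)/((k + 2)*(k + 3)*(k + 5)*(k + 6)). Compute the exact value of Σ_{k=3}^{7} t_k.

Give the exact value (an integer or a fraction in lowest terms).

r(k) = (k + 2)*(k + 5)**2/((k + 4)**2*(k + 7)) after simplifying.
Gosper form: A/B · C(k+1)/C(k) with A=k + 2, B=k + 7, C=k**2 + 8*k + 16.
f must satisfy (k + 2)·f(k+1) − (k + 6)·f(k) = k**2 + 8*k + 16.
Bound: deg f ≤ 4.
Match coefficients ⇒ f(k) = k*(k + 3)*(k + 4)*(k + 7)/20.
Certificate R = B(k−1)f/C = k*(k + 3)*(k + 6)*(k + 7)/(20*(k + 4)) gives s_k = k*(-k - 7)/(5*(k**2 + 7*k + 10)).
Check: Δs_k = 4*(-k - 4)/(k**4 + 16*k**3 + 91*k**2 + 216*k + 180). ✓
Telescoping: Σ = s_(8) − s_(3) = -12/65 − (-3/20) = -9/260.

Σ = -9/260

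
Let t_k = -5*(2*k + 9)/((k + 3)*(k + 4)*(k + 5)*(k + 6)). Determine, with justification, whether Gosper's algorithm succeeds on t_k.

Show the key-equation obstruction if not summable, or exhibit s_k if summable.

t_(k+1)/t_k = (k + 3)*(2*k + 11)/((k + 7)*(2*k + 9)).
So A=k + 3 and B=k + 7, with C=k + 9/2.
Key eq: (k + 3)·f(k+1) = (k + 6)·f(k) + (k + 9/2).
d = 3 from the (1,1,1) case.
Solving with deg f ≤ 3: f(k) = k*(k + 4)*(k + 8)/30.
Then R = B(k−1)f/C = k*(k + 4)*(k + 6)*(k + 8)/(15*(2*k + 9)), so s_k = R(k)·t_k = k*(-k - 8)/(3*(k**2 + 8*k + 15)).
Check: Δs_k = 5*(-2*k - 9)/(k**4 + 18*k**3 + 119*k**2 + 342*k + 360). ✓

Yes. s_k = k*(-k - 8)/(3*(k**2 + 8*k + 15)).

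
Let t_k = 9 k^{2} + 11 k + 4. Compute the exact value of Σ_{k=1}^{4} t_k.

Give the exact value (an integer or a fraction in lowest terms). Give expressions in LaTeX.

Compute t_(k+1)/t_k: get (9*k**2 + 29*k + 24)/(9*k**2 + 11*k + 4).
Factor: A=1; B=1; C=k**2 + 11*k/9 + 4/9.
Set up (1)·f(k+1) − (1)·f(k) − (k**2 + 11*k/9 + 4/9) = 0.
deg f ≤ 3 (via 0,0,2).
A polynomial solution: f(k) = k**2*(3*k + 1)/9.
R(k) = B(k−1)·f(k)/C(k) = k**2*(3*k + 1)/(9*k**2 + 11*k + 4); s_k = R·t_k = k**2*(3*k + 1).
s_(k+1) − s_k = 9*k**2 + 11*k + 4 = t_k.
Σ_(k=1)^(4) t_k = s_(5) − s_(1) = 400 − (4) = 396.

Σ = 396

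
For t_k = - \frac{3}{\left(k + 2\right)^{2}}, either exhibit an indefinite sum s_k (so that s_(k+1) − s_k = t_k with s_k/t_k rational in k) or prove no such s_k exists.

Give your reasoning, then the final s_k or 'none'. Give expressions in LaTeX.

none (Gosper's algorithm certifies no s_k)

r(k) = (k + 2)**2/(k + 3)**2 after simplifying.
Factor: A=k**2 + 4*k + 4; B=k**2 + 6*k + 9; C=1.
Key eq: (k**2 + 4*k + 4)·f(k+1) = (k**2 + 4*k + 4)·f(k) + (1).
Bound: deg f ≤ 0.
Write f(k) = c0. Then LHS − RHS = -1, requiring -1 = 0: contradictory. No certificate.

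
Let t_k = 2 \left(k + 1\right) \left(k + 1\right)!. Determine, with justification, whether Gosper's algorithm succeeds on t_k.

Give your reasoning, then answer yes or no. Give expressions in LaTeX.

Yes. s_k = 2 \left(k + 1\right)!.

The ratio is (k + 2)**2/(k + 1).
Normal form (A,B,C) = (k + 2, 1, k + 1).
Key eq: (k + 2)·f(k+1) = (1)·f(k) + (k + 1).
deg f ≤ 0 (via 1,0,1).
Coefficient equations give f(k) = 1.
R(k) = B(k−1)·f(k)/C(k) = 1/(k + 1); s_k = R·t_k = 2*factorial(k + 1).
Δs = 2*(k + 1)*factorial(k + 1), as required.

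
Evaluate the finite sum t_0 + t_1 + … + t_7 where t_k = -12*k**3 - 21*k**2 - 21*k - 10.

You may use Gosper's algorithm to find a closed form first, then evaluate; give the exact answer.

Σ = -13016

The ratio is (12*k**3 + 57*k**2 + 99*k + 64)/(12*k**3 + 21*k**2 + 21*k + 10).
So A=1 and B=1, with C=k**3 + 7*k**2/4 + 7*k/4 + 5/6.
Key eq: (1)·f(k+1) = (1)·f(k) + (k**3 + 7*k**2/4 + 7*k/4 + 5/6).
d = 4 from the (0,0,3) case.
Coefficient equations give f(k) = k*(3*k**3 + k**2 + 3*k + 3)/12.
Get s_k = R·t_k = k*(-3*k**3 - k**2 - 3*k - 3) with R(k) = B(k−1)f(k)/C(k) = k*(3*k**3 + k**2 + 3*k + 3)/(12*k**3 + 21*k**2 + 21*k + 10).
Δs = -12*k**3 - 21*k**2 - 21*k - 10, as required.
Telescoping: Σ = s_(8) − s_(0) = -13016 − (0) = -13016.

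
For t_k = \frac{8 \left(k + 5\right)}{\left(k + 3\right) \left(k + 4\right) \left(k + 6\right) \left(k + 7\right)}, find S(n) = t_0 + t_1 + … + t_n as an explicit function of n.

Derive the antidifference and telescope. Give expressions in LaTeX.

The ratio is (k + 3)*(k + 6)**2/((k + 5)**2*(k + 8)).
Gosper form: A/B · C(k+1)/C(k) with A=k + 3, B=k + 8, C=k**2 + 10*k + 25.
Set up (k + 3)·f(k+1) − (k + 7)·f(k) − (k**2 + 10*k + 25) = 0.
Bound: deg f ≤ 4.
Coefficient equations give f(k) = k*(k + 4)*(k + 5)*(k + 9)/36.
So s_k = (B(k−1)f/C)·t_k = (k*(k + 4)*(k + 7)*(k + 9)/(36*(k + 5)))·t_k = 2*k*(k + 9)/(9*(k**2 + 9*k + 18)).
Δs = 8*(k + 5)/(k**4 + 20*k**3 + 145*k**2 + 450*k + 504), as required.
Telescope: S(n) = s_(n+1) − s_(0) = 2*(n**2 + 11*n + 10)/(9*(n**2 + 11*n + 28)) − (0) = 2*(n**2 + 11*n + 10)/(9*(n**2 + 11*n + 28)).

S(n) = \frac{2 \left(n^{2} + 11 n + 10\right)}{9 \left(n^{2} + 11 n + 28\right)}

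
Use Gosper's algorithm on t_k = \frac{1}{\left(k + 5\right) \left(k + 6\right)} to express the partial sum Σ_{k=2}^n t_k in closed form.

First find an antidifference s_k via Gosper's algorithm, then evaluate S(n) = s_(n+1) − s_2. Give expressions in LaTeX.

S(n) = \frac{n - 1}{7 \left(n + 6\right)}

t_(k+1)/t_k = (k + 5)/(k + 7).
Take A(k)=k + 5, B(k)=k + 7, C(k)=1.
Need (k + 5)·f(k+1) − (k + 6)·f(k) = 1.
From deg A=1, deg B=1, deg C=0: d=1.
A polynomial solution: f(k) = k/5.
So s_k = (B(k−1)f/C)·t_k = (k*(k + 6)/5)·t_k = k/(5*(k + 5)).
s_(k+1) − s_k = 1/(k**2 + 11*k + 30) = t_k.
Evaluate: s_(n+1) = (n + 1)/(5*(n + 6)); subtract s_(2) = 2/35 ⇒ S(n) = (n - 1)/(7*(n + 6)).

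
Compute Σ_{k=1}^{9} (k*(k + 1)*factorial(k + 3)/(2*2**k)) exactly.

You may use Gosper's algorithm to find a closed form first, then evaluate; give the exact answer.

r(k) = k/2 + 3 + 4/k after simplifying.
A = k/2 + 2, B = 1, C = k**2 + k.
Set up (k/2 + 2)·f(k+1) − (1)·f(k) − (k**2 + k) = 0.
deg f ≤ 1 (via 1,0,2).
Coefficient equations give f(k) = 2*(k - 2).
Get s_k = R·t_k = (k - 2)*factorial(k + 3)/2**k with R(k) = B(k−1)f(k)/C(k) = 2*(k - 2)/(k*(k + 1)).
Verify: k*(k + 1)*factorial(k + 3)/(2*2**k) matches t_k.
Sum = s_(10) − s_(1); s_(10) = 48648600, s_(1) = -12 ⇒ 48648612.

Σ = 48648612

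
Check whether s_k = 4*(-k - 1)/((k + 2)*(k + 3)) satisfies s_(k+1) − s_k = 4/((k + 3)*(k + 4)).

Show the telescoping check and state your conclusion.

Invalid: residual -8/(k**3 + 9*k**2 + 26*k + 24) ≠ 0.

s_(k+1) = 4*(-k - 2)/((k + 3)*(k + 4))
s_(k+1) − s_k = 4*k/(k**3 + 9*k**2 + 26*k + 24)
(s_(k+1) − s_k) − t_k = -8/(k**3 + 9*k**2 + 26*k + 24)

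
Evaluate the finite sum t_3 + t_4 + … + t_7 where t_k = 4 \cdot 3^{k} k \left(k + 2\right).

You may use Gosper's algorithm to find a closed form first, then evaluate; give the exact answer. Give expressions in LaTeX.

t_(k+1)/t_k = 3*(k + 1)*(k + 3)/(k*(k + 2)).
Factor: A=3; B=1; C=k**2 + 2*k.
Key eq: (3)·f(k+1) = (1)·f(k) + (k**2 + 2*k).
Degrees (0,0,2) ⇒ d ≤ 2.
Match coefficients ⇒ f(k) = k*(k - 1)/2.
So s_k = (B(k−1)f/C)·t_k = ((k - 1)/(2*(k + 2)))·t_k = 2*3**k*k*(k - 1).
s_(k+1) − s_k = 4*3**k*k*(k + 2) = t_k.
Sum = s_(8) − s_(3); s_(8) = 734832, s_(3) = 324 ⇒ 734508.

Σ = 734508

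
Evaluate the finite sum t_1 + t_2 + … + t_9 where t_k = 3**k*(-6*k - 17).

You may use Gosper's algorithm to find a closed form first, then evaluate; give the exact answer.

Compute t_(k+1)/t_k: get 3*(6*k + 23)/(6*k + 17).
So A=3 and B=1, with C=k + 17/6.
Solve (3)·f(k+1) − (1)·f(k) = k + 17/6.
Bound: deg f ≤ 1.
Solving with deg f ≤ 1: f(k) = (3*k + 4)/6.
R(k) = B(k−1)·f(k)/C(k) = (3*k + 4)/(6*k + 17); s_k = R·t_k = 3**k*(-3*k - 4).
Δs = 3**k*(-6*k - 17), as required.
Sum = s_(10) − s_(1); s_(10) = -2007666, s_(1) = -21 ⇒ -2007645.

Σ = -2007645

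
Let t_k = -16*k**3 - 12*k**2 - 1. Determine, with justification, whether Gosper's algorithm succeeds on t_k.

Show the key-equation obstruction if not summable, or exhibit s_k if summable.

Step 1: r(k) = (16*(k + 1)**3 + 12*(k + 1)**2 + 1)/(16*k**3 + 12*k**2 + 1).
So A=1 and B=1, with C=k**3 + 3*k**2/4 + 1/16.
Key eq: (1)·f(k+1) = (1)·f(k) + (k**3 + 3*k**2/4 + 1/16).
From deg A=0, deg B=0, deg C=3: d=4.
Solve for f: f(k) = k*(4*k**3 - 4*k**2 - 2*k + 3)/16 (degree 4 ≤ 4).
R(k) = B(k−1)·f(k)/C(k) = k*(4*k**3 - 4*k**2 - 2*k + 3)/(16*k**3 + 12*k**2 + 1); s_k = R·t_k = k*(-4*k**3 + 4*k**2 + 2*k - 3).
Δs = -16*k**3 - 12*k**2 - 1, as required.

Yes. s_k = k*(-4*k**3 + 4*k**2 + 2*k - 3).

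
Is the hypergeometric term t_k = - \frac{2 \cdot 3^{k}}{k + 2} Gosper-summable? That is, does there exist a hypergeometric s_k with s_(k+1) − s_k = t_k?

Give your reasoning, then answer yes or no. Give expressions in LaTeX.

t_(k+1)/t_k = 3*(k + 2)/(k + 3).
So A=3*k + 6 and B=k + 3, with C=1.
Set up (3*k + 6)·f(k+1) − (k + 2)·f(k) − (1) = 0.
From deg A=1, deg B=1, deg C=0: d=-1.
d = -1 < 0 ⇒ no nonzero polynomial f; not summable.

No — negative degree bound, so no certificate f.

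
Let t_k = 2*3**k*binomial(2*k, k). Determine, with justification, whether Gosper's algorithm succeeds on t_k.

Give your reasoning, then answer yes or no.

No — negative degree bound, so no certificate f.

Step 1: r(k) = 6*(2*k + 1)/(k + 1).
So A=12*k + 6 and B=k + 1, with C=1.
Key eq: (12*k + 6)·f(k+1) = (k)·f(k) + (1).
Bound: deg f ≤ -1.
Bound -1 < 0, so the key equation has no polynomial solution.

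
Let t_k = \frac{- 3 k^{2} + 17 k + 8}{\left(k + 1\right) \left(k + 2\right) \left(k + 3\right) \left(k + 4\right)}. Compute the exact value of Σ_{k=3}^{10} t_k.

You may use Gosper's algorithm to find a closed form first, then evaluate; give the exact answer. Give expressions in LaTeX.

Σ = 61/1365

Step 1: r(k) = (k + 1)*(17*k - 3*(k + 1)**2 + 25)/((k + 5)*(-3*k**2 + 17*k + 8)).
Factor: A=k + 1; B=k + 5; C=k**2 - 17*k/3 - 8/3.
Solve (k + 1)·f(k+1) − (k + 4)·f(k) = k**2 - 17*k/3 - 8/3.
Degrees (1,1,2) ⇒ d ≤ 3.
A polynomial solution: f(k) = -k*(k**2 + 12*k + 3)/6.
R(k) = B(k−1)·f(k)/C(k) = -k*(k + 4)*(k**2 + 12*k + 3)/(2*(3*k**2 - 17*k - 8)); s_k = R·t_k = k*(k**2 + 12*k + 3)/(2*(k + 1)*(k + 2)*(k + 3)).
s_(k+1) − s_k = (-3*k**2 + 17*k + 8)/(k**4 + 10*k**3 + 35*k**2 + 50*k + 24) = t_k.
Sum = s_(11) − s_(3); s_(11) = 176/273, s_(3) = 3/5 ⇒ 61/1365.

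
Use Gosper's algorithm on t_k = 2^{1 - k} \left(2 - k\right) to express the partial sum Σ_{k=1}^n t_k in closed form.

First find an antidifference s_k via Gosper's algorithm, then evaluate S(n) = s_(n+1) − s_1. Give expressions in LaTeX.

S(n) = 2^{1 - n} n

r(k) = (k - 1)/(2*(k - 2)) after simplifying.
Normal form (A,B,C) = (1/2, 1, k - 2).
f must satisfy (1/2)·f(k+1) − (1)·f(k) = k - 2.
Bound: deg f ≤ 1.
Match coefficients ⇒ f(k) = -2*(k - 1).
Get s_k = R·t_k = 2**(2 - k)*(k - 1) with R(k) = B(k−1)f(k)/C(k) = -2*(k - 1)/(k - 2).
s_(k+1) − s_k = 2**(1 - k)*(2 - k) = t_k.
Telescope: S(n) = s_(n+1) − s_(1) = 2**(1 - n)*n − (0) = 2**(1 - n)*n.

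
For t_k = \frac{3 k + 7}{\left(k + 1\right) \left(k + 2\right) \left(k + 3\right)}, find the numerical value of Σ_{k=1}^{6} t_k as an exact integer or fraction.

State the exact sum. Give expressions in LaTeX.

Σ = 35/36

t_(k+1)/t_k = (k + 1)*(3*k + 10)/((k + 4)*(3*k + 7)).
A = k + 1, B = k + 4, C = k + 7/3.
Key eq: (k + 1)·f(k+1) = (k + 3)·f(k) + (k + 7/3).
d = 2 from the (1,1,1) case.
Solving with deg f ≤ 2: f(k) = k*(5*k + 9)/6.
Then R = B(k−1)f/C = k*(k + 3)*(5*k + 9)/(2*(3*k + 7)), so s_k = R(k)·t_k = k*(5*k + 9)/(2*(k + 1)*(k + 2)).
Check: Δs_k = (3*k + 7)/(k**3 + 6*k**2 + 11*k + 6). ✓
Sum = s_(7) − s_(1); s_(7) = 77/36, s_(1) = 7/6 ⇒ 35/36.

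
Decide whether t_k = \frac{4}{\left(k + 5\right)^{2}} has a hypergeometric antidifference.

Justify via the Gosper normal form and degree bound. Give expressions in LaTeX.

The ratio is (k + 5)**2/(k + 6)**2.
Gosper form: A/B · C(k+1)/C(k) with A=k**2 + 10*k + 25, B=k**2 + 12*k + 36, C=1.
Need (k**2 + 10*k + 25)·f(k+1) − (k**2 + 10*k + 25)·f(k) = 1.
Degrees (2,2,0) ⇒ d ≤ 0.
Write f(k) = c0. Then LHS − RHS = -1, requiring -1 = 0: contradictory. No certificate.

No. Not Gosper-summable.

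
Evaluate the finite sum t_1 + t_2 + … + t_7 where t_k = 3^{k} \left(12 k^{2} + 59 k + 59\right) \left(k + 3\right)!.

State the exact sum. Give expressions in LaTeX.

Σ = 8642506118040

r(k) = 3*(12*k**3 + 131*k**2 + 462*k + 520)/(12*k**2 + 59*k + 59) after simplifying.
Normal form (A,B,C) = (3*k + 12, 1, k**2 + 59*k/12 + 59/12).
Solve (3*k + 12)·f(k+1) − (1)·f(k) = k**2 + 59*k/12 + 59/12.
Bound: deg f ≤ 1.
Solving with deg f ≤ 1: f(k) = (4*k + 1)/12.
Then R = B(k−1)f/C = (4*k + 1)/(12*k**2 + 59*k + 59), so s_k = R(k)·t_k = 3**k*(4*k + 1)*factorial(k + 3).
Δs = 3**k*(12*k**2 + 59*k + 59)*factorial(k + 3), as required.
Sum = s_(8) − s_(1); s_(8) = 8642506118400, s_(1) = 360 ⇒ 8642506118040.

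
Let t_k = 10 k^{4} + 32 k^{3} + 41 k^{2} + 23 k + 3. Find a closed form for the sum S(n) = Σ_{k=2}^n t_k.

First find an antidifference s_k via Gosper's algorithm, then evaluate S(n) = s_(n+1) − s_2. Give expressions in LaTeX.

t_(k+1)/t_k = (10*k**4 + 72*k**3 + 197*k**2 + 241*k + 109)/(10*k**4 + 32*k**3 + 41*k**2 + 23*k + 3).
Gosper form: A/B · C(k+1)/C(k) with A=1, B=1, C=k**4 + 16*k**3/5 + 41*k**2/10 + 23*k/10 + 3/10.
Solve (1)·f(k+1) − (1)·f(k) = k**4 + 16*k**3/5 + 41*k**2/10 + 23*k/10 + 3/10.
Bound: deg f ≤ 5.
Coefficient equations give f(k) = k*(k**2 + k + 1)*(2*k**2 + k - 2)/10.
So s_k = (B(k−1)f/C)·t_k = (k*(k**2 + k + 1)*(2*k**2 + k - 2)/(10*k**4 + 32*k**3 + 41*k**2 + 23*k + 3))·t_k = k*(2*k**4 + 3*k**3 + k**2 - k - 2).
Check: Δs_k = 10*k**4 + 32*k**3 + 41*k**2 + 23*k + 3. ✓
s_(n+1) = 2*n**5 + 13*n**4 + 33*n**3 + 40*n**2 + 21*n + 3 and s_(2) = 112, so S(n) = 2*n**5 + 13*n**4 + 33*n**3 + 40*n**2 + 21*n - 109.

S(n) = 2 n^{5} + 13 n^{4} + 33 n^{3} + 40 n^{2} + 21 n - 109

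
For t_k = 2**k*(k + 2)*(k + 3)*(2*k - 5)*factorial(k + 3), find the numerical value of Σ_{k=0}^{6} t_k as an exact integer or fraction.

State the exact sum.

Step 1: r(k) = (k + 4)**2*(4*k - 6)/((k + 2)*(2*k - 5)).
Gosper form: A/B · C(k+1)/C(k) with A=2*k + 8, B=1, C=k**3 + 5*k**2/2 - 13*k/2 - 15.
Solve (2*k + 8)·f(k+1) − (1)·f(k) = k**3 + 5*k**2/2 - 13*k/2 - 15.
d = 2 from the (1,0,3) case.
A polynomial solution: f(k) = (k**2 - 3*k - 2)/2.
R(k) = B(k−1)·f(k)/C(k) = (k**2 - 3*k - 2)/((k + 2)*(k + 3)*(2*k - 5)); s_k = R·t_k = 2**k*(k**2 - 3*k - 2)*factorial(k + 3).
Δs = 2**k*(k + 2)*(k + 3)*(2*k - 5)*factorial(k + 3), as required.
Sum = s_(7) − s_(0); s_(7) = 12076646400, s_(0) = -12 ⇒ 12076646412.

Σ = 12076646412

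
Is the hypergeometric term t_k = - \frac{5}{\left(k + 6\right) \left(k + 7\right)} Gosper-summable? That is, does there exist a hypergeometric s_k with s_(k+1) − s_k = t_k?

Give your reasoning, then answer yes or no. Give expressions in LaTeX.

The ratio is (k + 6)/(k + 8).
Gosper form: A/B · C(k+1)/C(k) with A=k + 6, B=k + 8, C=1.
Solve (k + 6)·f(k+1) − (k + 7)·f(k) = 1.
Degrees (1,1,0) ⇒ d ≤ 1.
A polynomial solution: f(k) = k/6.
Then R = B(k−1)f/C = k*(k + 7)/6, so s_k = R(k)·t_k = -5*k/(6*k + 36).
Verify: -5/(k**2 + 13*k + 42) matches t_k.

Yes. s_k = - \frac{5 k}{6 k + 36}.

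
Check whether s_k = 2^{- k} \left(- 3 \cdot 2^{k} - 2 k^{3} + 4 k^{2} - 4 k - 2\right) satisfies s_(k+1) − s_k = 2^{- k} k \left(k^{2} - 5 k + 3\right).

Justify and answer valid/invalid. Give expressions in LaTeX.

s_(k+1) = (-3*2**k - k**3 - k**2 - k - 2)/2**k
s_(k+1) − s_k = k*(k**2 - 5*k + 3)/2**k
(s_(k+1) − s_k) − t_k = 0

valid (s_(k+1) − s_k reduces to t_k)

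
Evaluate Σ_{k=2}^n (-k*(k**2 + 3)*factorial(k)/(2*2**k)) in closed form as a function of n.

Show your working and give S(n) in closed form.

t_(k+1)/t_k = (k + 1)**2*((k + 1)**2 + 3)/(2*k*(k**2 + 3)).
Normal form (A,B,C) = (k/2 + 1/2, 1, k**3 + 3*k).
Set up (k/2 + 1/2)·f(k+1) − (1)·f(k) − (k**3 + 3*k) = 0.
d = 2 from the (1,0,3) case.
Solve for f: f(k) = 2*k*(k - 1) (degree 2 ≤ 2).
R(k) = B(k−1)·f(k)/C(k) = 2*(k - 1)/(k**2 + 3); s_k = R·t_k = -k*(k - 1)*factorial(k)/2**k.
Δs = -k*(k**2 + 3)*factorial(k)/(2*2**k), as required.
Σ_(k=2)^n t_k = s_(n+1) − s_(2) = (-2**(-n - 1)*n*(n + 1)*factorial(n + 1)) − (-1), i.e. 2**(-n - 1)*(2**(n + 1) - n**3*factorial(n) - 2*n**2*factorial(n) - n*factorial(n)).

S(n) = 2**(-n - 1)*(2**(n + 1) - n**3*factorial(n) - 2*n**2*factorial(n) - n*factorial(n))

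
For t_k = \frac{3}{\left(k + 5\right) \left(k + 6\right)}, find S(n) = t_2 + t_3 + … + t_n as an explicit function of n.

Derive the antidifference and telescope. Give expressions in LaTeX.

Ratio r(k) = (k + 5)/(k + 7).
Factor: A=k + 5; B=k + 7; C=1.
Solve (k + 5)·f(k+1) − (k + 6)·f(k) = 1.
d = 1 from the (1,1,0) case.
A polynomial solution: f(k) = k/5.
Certificate R = B(k−1)f/C = k*(k + 6)/5 gives s_k = 3*k/(5*(k + 5)).
Verify: 3/(k**2 + 11*k + 30) matches t_k.
Σ_(k=2)^n t_k = s_(n+1) − s_(2) = (3*(n + 1)/(5*(n + 6))) − (6/35), i.e. 3*(n - 1)/(7*(n + 6)).

S(n) = \frac{3 \left(n - 1\right)}{7 \left(n + 6\right)}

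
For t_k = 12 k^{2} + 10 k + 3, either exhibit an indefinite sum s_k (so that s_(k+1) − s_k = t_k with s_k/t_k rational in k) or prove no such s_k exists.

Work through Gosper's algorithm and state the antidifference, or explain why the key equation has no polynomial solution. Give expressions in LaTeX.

s_k = k^{2} \left(4 k - 1\right)

t_(k+1)/t_k = (12*k**2 + 34*k + 25)/(12*k**2 + 10*k + 3).
A = 1, B = 1, C = k**2 + 5*k/6 + 1/4.
f must satisfy (1)·f(k+1) − (1)·f(k) = k**2 + 5*k/6 + 1/4.
From deg A=0, deg B=0, deg C=2: d=3.
Solving with deg f ≤ 3: f(k) = k**2*(4*k - 1)/12.
So s_k = (B(k−1)f/C)·t_k = (k**2*(4*k - 1)/(12*k**2 + 10*k + 3))·t_k = k**2*(4*k - 1).
Δs = 12*k**2 + 10*k + 3, as required.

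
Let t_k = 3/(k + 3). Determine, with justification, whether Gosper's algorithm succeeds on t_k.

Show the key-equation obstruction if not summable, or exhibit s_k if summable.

No — the linear system for f has no solution.

The ratio is (k + 3)/(k + 4).
Normal form (A,B,C) = (k + 3, k + 4, 1).
Set up (k + 3)·f(k+1) − (k + 3)·f(k) − (1) = 0.
deg f ≤ 0 (via 1,1,0).
f = c0 ⇒ A·f(k+1) − B(k−1)·f(k) − C = -1. The system {-1 = 0} is inconsistent; no antidifference.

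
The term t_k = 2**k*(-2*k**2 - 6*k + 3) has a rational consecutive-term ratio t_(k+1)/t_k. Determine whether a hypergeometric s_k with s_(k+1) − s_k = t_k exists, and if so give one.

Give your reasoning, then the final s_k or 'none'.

r(k) = 2*(2*k**2 + 10*k + 5)/(2*k**2 + 6*k - 3) after simplifying.
So A=2 and B=1, with C=k**2 + 3*k - 3/2.
f must satisfy (2)·f(k+1) − (1)·f(k) = k**2 + 3*k - 3/2.
deg f ≤ 2 (via 0,0,2).
A polynomial solution: f(k) = (2*k**2 - 2*k - 3)/2.
Certificate R = B(k−1)f/C = (2*k**2 - 2*k - 3)/(2*k**2 + 6*k - 3) gives s_k = 2**k*(-2*k**2 + 2*k + 3).
Check: Δs_k = 2**k*(-2*k**2 - 6*k + 3). ✓

s_k = 2**k*(-2*k**2 + 2*k + 3)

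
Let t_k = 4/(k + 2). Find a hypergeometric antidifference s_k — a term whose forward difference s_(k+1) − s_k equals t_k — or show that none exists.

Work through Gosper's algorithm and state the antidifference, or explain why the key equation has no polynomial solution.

Step 1: r(k) = (k + 2)/(k + 3).
Take A(k)=k + 2, B(k)=k + 3, C(k)=1.
f must satisfy (k + 2)·f(k+1) − (k + 2)·f(k) = 1.
Bound: deg f ≤ 0.
Generic f = c0 gives residual -1; -1 = 0 cannot hold, so t_k is not Gosper-summable.

none (Gosper's algorithm certifies no s_k)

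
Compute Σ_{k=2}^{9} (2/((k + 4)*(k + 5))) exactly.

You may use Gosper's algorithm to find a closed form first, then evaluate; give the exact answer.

Compute t_(k+1)/t_k: get (k + 4)/(k + 6).
Normal form (A,B,C) = (k + 4, k + 6, 1).
Solve (k + 4)·f(k+1) − (k + 5)·f(k) = 1.
From deg A=1, deg B=1, deg C=0: d=1.
A polynomial solution: f(k) = k/4.
Get s_k = R·t_k = k/(2*(k + 4)) with R(k) = B(k−1)f(k)/C(k) = k*(k + 5)/4.
Check: Δs_k = 2/(k**2 + 9*k + 20). ✓
Sum = s_(10) − s_(2); s_(10) = 5/14, s_(2) = 1/6 ⇒ 4/21.

Σ = 4/21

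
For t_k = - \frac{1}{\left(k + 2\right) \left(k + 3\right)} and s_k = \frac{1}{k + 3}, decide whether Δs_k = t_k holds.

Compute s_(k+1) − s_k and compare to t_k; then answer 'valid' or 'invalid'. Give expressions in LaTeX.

Invalid: residual \frac{2}{k^{3} + 9 k^{2} + 26 k + 24} ≠ 0.

s_(k+1) = 1/(k + 4)
s_(k+1) − s_k = -1/((k + 3)*(k + 4))
(s_(k+1) − s_k) − t_k = 2/(k**3 + 9*k**2 + 26*k + 24)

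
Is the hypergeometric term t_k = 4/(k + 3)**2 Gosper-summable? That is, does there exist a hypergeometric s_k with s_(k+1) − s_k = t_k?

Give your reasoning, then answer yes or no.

No; the coefficient equations for f are inconsistent.

The ratio is (k + 3)**2/(k + 4)**2.
So A=k**2 + 6*k + 9 and B=k**2 + 8*k + 16, with C=1.
Need (k**2 + 6*k + 9)·f(k+1) − (k**2 + 6*k + 9)·f(k) = 1.
d = 0 from the (2,2,0) case.
Put f(k) = c0: A·f(k+1) − B(k−1)·f(k) − C = -1; need -1 = 0 — inconsistent ⇒ no f, not summable.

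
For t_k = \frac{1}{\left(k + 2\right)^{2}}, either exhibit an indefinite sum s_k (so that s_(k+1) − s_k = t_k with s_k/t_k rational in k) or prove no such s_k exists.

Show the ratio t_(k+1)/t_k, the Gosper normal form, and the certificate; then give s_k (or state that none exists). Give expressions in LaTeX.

none — t_k is not Gosper-summable

t_(k+1)/t_k = (k + 2)**2/(k + 3)**2.
Gosper form: A/B · C(k+1)/C(k) with A=k**2 + 4*k + 4, B=k**2 + 6*k + 9, C=1.
Solve (k**2 + 4*k + 4)·f(k+1) − (k**2 + 4*k + 4)·f(k) = 1.
deg f ≤ 0 (via 2,2,0).
Generic f = c0 gives residual -1; -1 = 0 cannot hold, so t_k is not Gosper-summable.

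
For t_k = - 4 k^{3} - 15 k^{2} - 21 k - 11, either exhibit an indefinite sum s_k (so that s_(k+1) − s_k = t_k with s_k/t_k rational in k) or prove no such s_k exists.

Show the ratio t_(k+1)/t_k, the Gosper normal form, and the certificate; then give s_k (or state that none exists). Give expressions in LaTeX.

s_k = k \left(- k^{3} - 3 k^{2} - 4 k - 3\right)

t_(k+1)/t_k = (4*k**3 + 27*k**2 + 63*k + 51)/(4*k**3 + 15*k**2 + 21*k + 11).
Normal form (A,B,C) = (1, 1, k**3 + 15*k**2/4 + 21*k/4 + 11/4).
Solve (1)·f(k+1) − (1)·f(k) = k**3 + 15*k**2/4 + 21*k/4 + 11/4.
From deg A=0, deg B=0, deg C=3: d=4.
Solve for f: f(k) = k*(k**3 + 3*k**2 + 4*k + 3)/4 (degree 4 ≤ 4).
Certificate R = B(k−1)f/C = k*(k**3 + 3*k**2 + 4*k + 3)/(4*k**3 + 15*k**2 + 21*k + 11) gives s_k = k*(-k**3 - 3*k**2 - 4*k - 3).
Verify: -4*k**3 - 15*k**2 - 21*k - 11 matches t_k.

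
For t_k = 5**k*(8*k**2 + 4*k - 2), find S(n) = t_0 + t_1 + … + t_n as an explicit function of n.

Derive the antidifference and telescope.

S(n) = 10*5**n*n**2 - 2

r(k) = 5*(4*k**2 + 10*k + 5)/(4*k**2 + 2*k - 1) after simplifying.
Gosper form: A/B · C(k+1)/C(k) with A=5, B=1, C=k**2 + k/2 - 1/4.
Set up (5)·f(k+1) − (1)·f(k) − (k**2 + k/2 - 1/4) = 0.
Degrees (0,0,2) ⇒ d ≤ 2.
Coefficient equations give f(k) = (k - 1)**2/4.
Certificate R = B(k−1)f/C = (k - 1)**2/(4*k**2 + 2*k - 1) gives s_k = 2*5**k*(k**2 - 2*k + 1).
s_(k+1) − s_k = 5**k*(8*k**2 + 4*k - 2) = t_k.
Telescope: S(n) = s_(n+1) − s_(0) = 10*5**n*n**2 − (2) = 10*5**n*n**2 - 2.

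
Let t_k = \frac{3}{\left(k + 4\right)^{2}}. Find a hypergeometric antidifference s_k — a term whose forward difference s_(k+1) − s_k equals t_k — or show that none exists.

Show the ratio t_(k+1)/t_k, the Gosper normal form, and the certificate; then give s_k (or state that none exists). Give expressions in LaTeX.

no hypergeometric antidifference exists

Ratio r(k) = (k + 4)**2/(k + 5)**2.
Factor: A=k**2 + 8*k + 16; B=k**2 + 10*k + 25; C=1.
Key eq: (k**2 + 8*k + 16)·f(k+1) = (k**2 + 8*k + 16)·f(k) + (1).
From deg A=2, deg B=2, deg C=0: d=0.
Generic f = c0 gives residual -1; -1 = 0 cannot hold, so t_k is not Gosper-summable.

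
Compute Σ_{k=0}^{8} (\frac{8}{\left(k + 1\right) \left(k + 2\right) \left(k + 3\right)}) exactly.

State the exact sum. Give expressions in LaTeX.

Σ = 108/55

Step 1: r(k) = (k + 1)/(k + 4).
Factor: A=k + 1; B=k + 4; C=1.
f must satisfy (k + 1)·f(k+1) − (k + 3)·f(k) = 1.
deg f ≤ 2 (via 1,1,0).
Match coefficients ⇒ f(k) = k*(k + 3)/4.
Certificate R = B(k−1)f/C = k*(k + 3)**2/4 gives s_k = 2*k*(k + 3)/((k + 1)*(k + 2)).
Δs = 8/(k**3 + 6*k**2 + 11*k + 6), as required.
Σ_(k=0)^(8) t_k = s_(9) − s_(0) = 108/55 − (0) = 108/55.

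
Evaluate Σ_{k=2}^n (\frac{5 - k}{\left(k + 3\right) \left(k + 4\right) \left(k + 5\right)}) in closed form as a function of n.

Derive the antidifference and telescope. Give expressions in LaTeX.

S(n) = \frac{- n^{2} + 21 n - 20}{30 \left(n^{2} + 9 n + 20\right)}

r(k) = (k - 4)*(k + 3)/((k - 5)*(k + 6)) after simplifying.
So A=k + 3 and B=k + 6, with C=k - 5.
Set up (k + 3)·f(k+1) − (k + 5)·f(k) − (k - 5) = 0.
Bound: deg f ≤ 2.
A polynomial solution: f(k) = -k*(k + 19)/12.
Certificate R = B(k−1)f/C = -k*(k + 5)*(k + 19)/(12*(k - 5)) gives s_k = k*(k + 19)/(12*(k + 3)*(k + 4)).
Check: Δs_k = (5 - k)/(k**3 + 12*k**2 + 47*k + 60). ✓
s_(n+1) = (n**2 + 21*n + 20)/(12*(n**2 + 9*n + 20)) and s_(2) = 7/60, so S(n) = (-n**2 + 21*n - 20)/(30*(n**2 + 9*n + 20)).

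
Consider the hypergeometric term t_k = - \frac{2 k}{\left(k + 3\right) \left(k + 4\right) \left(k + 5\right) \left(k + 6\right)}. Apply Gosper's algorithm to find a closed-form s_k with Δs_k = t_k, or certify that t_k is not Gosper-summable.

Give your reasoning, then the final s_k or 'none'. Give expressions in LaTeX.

Ratio r(k) = (k + 1)*(k + 3)/(k*(k + 7)).
A = k + 3, B = k + 7, C = k.
f must satisfy (k + 3)·f(k+1) − (k + 6)·f(k) = k.
deg f ≤ 3 (via 1,1,1).
Solve for f: f(k) = k*(k - 1)*(k + 13)/120 (degree 3 ≤ 3).
Then R = B(k−1)f/C = (k - 1)*(k + 6)*(k + 13)/120, so s_k = R(k)·t_k = k*(-k**2 - 12*k + 13)/(60*(k + 3)*(k + 4)*(k + 5)).
s_(k+1) − s_k = -2*k/(k**4 + 18*k**3 + 119*k**2 + 342*k + 360) = t_k.

s_k = \frac{k \left(- k^{2} - 12 k + 13\right)}{60 \left(k + 3\right) \left(k + 4\right) \left(k + 5\right)}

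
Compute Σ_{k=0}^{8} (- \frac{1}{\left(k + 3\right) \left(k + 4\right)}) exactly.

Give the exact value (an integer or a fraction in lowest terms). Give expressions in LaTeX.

Σ = -1/4

The ratio is (k + 3)/(k + 5).
Take A(k)=k + 3, B(k)=k + 5, C(k)=1.
Solve (k + 3)·f(k+1) − (k + 4)·f(k) = 1.
From deg A=1, deg B=1, deg C=0: d=1.
A polynomial solution: f(k) = k/3.
R(k) = B(k−1)·f(k)/C(k) = k*(k + 4)/3; s_k = R·t_k = -k/(3*k + 9).
Δs = -1/(k**2 + 7*k + 12), as required.
Σ_(k=0)^(8) t_k = s_(9) − s_(0) = -1/4 − (0) = -1/4.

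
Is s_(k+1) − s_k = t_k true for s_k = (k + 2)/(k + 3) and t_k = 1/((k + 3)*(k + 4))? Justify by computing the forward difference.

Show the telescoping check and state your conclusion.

valid (s_(k+1) − s_k reduces to t_k)

s_(k+1) = (k + 3)/(k + 4)
s_(k+1) − s_k = 1/(k**2 + 7*k + 12)
(s_(k+1) − s_k) − t_k = 0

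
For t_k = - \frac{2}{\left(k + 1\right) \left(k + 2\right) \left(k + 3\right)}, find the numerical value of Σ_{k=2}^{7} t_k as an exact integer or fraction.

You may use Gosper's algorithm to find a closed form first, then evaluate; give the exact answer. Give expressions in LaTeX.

t_(k+1)/t_k = (k + 1)/(k + 4).
Factor: A=k + 1; B=k + 4; C=1.
Need (k + 1)·f(k+1) − (k + 3)·f(k) = 1.
Bound: deg f ≤ 2.
Solving with deg f ≤ 2: f(k) = k*(k + 3)/4.
Then R = B(k−1)f/C = k*(k + 3)**2/4, so s_k = R(k)·t_k = k*(-k - 3)/(2*(k + 1)*(k + 2)).
Check: Δs_k = -2/(k**3 + 6*k**2 + 11*k + 6). ✓
Telescoping: Σ = s_(8) − s_(2) = -22/45 − (-5/12) = -13/180.

Σ = -13/180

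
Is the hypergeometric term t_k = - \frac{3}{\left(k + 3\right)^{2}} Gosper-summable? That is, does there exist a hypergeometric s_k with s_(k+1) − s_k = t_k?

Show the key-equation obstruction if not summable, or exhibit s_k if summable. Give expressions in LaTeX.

No — key equation has no polynomial f.

t_(k+1)/t_k = (k + 3)**2/(k + 4)**2.
Factor: A=k**2 + 6*k + 9; B=k**2 + 8*k + 16; C=1.
Need (k**2 + 6*k + 9)·f(k+1) − (k**2 + 6*k + 9)·f(k) = 1.
d = 0 from the (2,2,0) case.
Put f(k) = c0: A·f(k+1) − B(k−1)·f(k) − C = -1; need -1 = 0 — inconsistent ⇒ no f, not summable.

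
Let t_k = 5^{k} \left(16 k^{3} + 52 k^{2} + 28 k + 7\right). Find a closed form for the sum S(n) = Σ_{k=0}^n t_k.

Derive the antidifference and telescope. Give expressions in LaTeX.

S(n) = 20 \cdot 5^{n} n^{3} + 50 \cdot 5^{n} n^{2} + 25 \cdot 5^{n} n + 10 \cdot 5^{n} - 3

Compute t_(k+1)/t_k: get 5*(16*k**3 + 100*k**2 + 180*k + 103)/(16*k**3 + 52*k**2 + 28*k + 7).
Factor: A=5; B=1; C=k**3 + 13*k**2/4 + 7*k/4 + 7/16.
Solve (5)·f(k+1) − (1)·f(k) = k**3 + 13*k**2/4 + 7*k/4 + 7/16.
From deg A=0, deg B=0, deg C=3: d=3.
Solve for f: f(k) = (k + 1)*(4*k**2 - 6*k + 3)/16 (degree 3 ≤ 3).
So s_k = (B(k−1)f/C)·t_k = ((k + 1)*(4*k**2 - 6*k + 3)/(16*k**3 + 52*k**2 + 28*k + 7))·t_k = 5**k*(4*k**3 - 2*k**2 - 3*k + 3).
Verify: 5**k*(16*k**3 + 52*k**2 + 28*k + 7) matches t_k.
Σ_(k=0)^n t_k = s_(n+1) − s_(0) = (5**(n + 1)*(4*n**3 + 10*n**2 + 5*n + 2)) − (3), i.e. 20*5**n*n**3 + 50*5**n*n**2 + 25*5**n*n + 10*5**n - 3.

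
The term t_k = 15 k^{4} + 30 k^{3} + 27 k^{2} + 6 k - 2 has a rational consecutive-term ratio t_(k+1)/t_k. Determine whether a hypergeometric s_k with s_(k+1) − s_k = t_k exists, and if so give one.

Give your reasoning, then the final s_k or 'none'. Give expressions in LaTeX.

s_k = k \left(3 k^{4} - k^{2} - 3 k - 1\right)

The ratio is (15*k**4 + 90*k**3 + 207*k**2 + 210*k + 76)/(15*k**4 + 30*k**3 + 27*k**2 + 6*k - 2).
A = 1, B = 1, C = k**4 + 2*k**3 + 9*k**2/5 + 2*k/5 - 2/15.
Set up (1)·f(k+1) − (1)·f(k) − (k**4 + 2*k**3 + 9*k**2/5 + 2*k/5 - 2/15) = 0.
Bound: deg f ≤ 5.
A polynomial solution: f(k) = k*(3*k**4 - k**2 - 3*k - 1)/15.
Then R = B(k−1)f/C = k*(3*k**4 - k**2 - 3*k - 1)/(15*k**4 + 30*k**3 + 27*k**2 + 6*k - 2), so s_k = R(k)·t_k = k*(3*k**4 - k**2 - 3*k - 1).
Check: Δs_k = 15*k**4 + 30*k**3 + 27*k**2 + 6*k - 2. ✓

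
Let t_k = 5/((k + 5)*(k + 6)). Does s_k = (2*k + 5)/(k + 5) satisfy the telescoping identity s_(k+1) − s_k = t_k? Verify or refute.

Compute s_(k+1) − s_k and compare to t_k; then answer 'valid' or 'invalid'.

valid; difference matches t_k

s_(k+1) = (2*k + 7)/(k + 6)
s_(k+1) − s_k = 5/(k**2 + 11*k + 30)
(s_(k+1) − s_k) − t_k = 0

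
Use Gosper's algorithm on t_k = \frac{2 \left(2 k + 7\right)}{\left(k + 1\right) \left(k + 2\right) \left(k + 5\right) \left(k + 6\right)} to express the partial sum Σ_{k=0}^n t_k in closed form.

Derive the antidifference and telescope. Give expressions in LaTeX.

t_(k+1)/t_k = (k + 1)*(k + 5)*(2*k + 9)/((k + 3)*(k + 7)*(2*k + 7)).
Normal form (A,B,C) = (k + 1, k + 7, k**3 + 21*k**2/2 + 73*k/2 + 42).
Solve (k + 1)·f(k+1) − (k + 6)·f(k) = k**3 + 21*k**2/2 + 73*k/2 + 42.
d = 5 from the (1,1,3) case.
Solve for f: f(k) = k*(k + 2)*(k + 3)*(k + 4)*(k + 6)/10 (degree 5 ≤ 5).
Certificate R = B(k−1)f/C = k*(k + 2)*(k + 6)**2/(5*(2*k + 7)) gives s_k = 2*k*(k + 6)/(5*(k**2 + 6*k + 5)).
s_(k+1) − s_k = 2*(2*k + 7)/(k**4 + 14*k**3 + 65*k**2 + 112*k + 60) = t_k.
Telescope: S(n) = s_(n+1) − s_(0) = 2*(n**2 + 8*n + 7)/(5*(n**2 + 8*n + 12)) − (0) = 2*(n**2 + 8*n + 7)/(5*(n**2 + 8*n + 12)).

S(n) = \frac{2 \left(n^{2} + 8 n + 7\right)}{5 \left(n^{2} + 8 n + 12\right)}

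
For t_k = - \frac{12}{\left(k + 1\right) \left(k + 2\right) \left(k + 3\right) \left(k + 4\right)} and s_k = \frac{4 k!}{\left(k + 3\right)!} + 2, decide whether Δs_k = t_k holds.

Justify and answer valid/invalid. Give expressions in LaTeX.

valid (s_(k+1) − s_k reduces to t_k)

s_(k+1) = 4*factorial(k + 1)/factorial(k + 4) + 2
s_(k+1) − s_k = -12/((k + 1)*(k + 2)*(k + 3)*(k + 4))
(s_(k+1) − s_k) − t_k = 0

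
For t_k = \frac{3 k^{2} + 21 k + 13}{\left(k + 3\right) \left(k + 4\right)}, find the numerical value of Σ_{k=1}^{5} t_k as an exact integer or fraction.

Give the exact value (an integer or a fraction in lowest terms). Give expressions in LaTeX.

Ratio r(k) = (k + 3)*(21*k + 3*(k + 1)**2 + 34)/((k + 5)*(3*k**2 + 21*k + 13)).
A = k + 3, B = k + 5, C = k**2 + 7*k + 13/3.
Set up (k + 3)·f(k+1) − (k + 4)·f(k) − (k**2 + 7*k + 13/3) = 0.
From deg A=1, deg B=1, deg C=2: d=2.
A polynomial solution: f(k) = k*(9*k + 4)/9.
R(k) = B(k−1)·f(k)/C(k) = k*(k + 4)*(9*k + 4)/(3*(3*k**2 + 21*k + 13)); s_k = R·t_k = k*(9*k + 4)/(3*(k + 3)).
Δs = (3*k**2 + 21*k + 13)/(k**2 + 7*k + 12), as required.
Σ_(k=1)^(5) t_k = s_(6) − s_(1) = 116/9 − (13/12) = 425/36.

Σ = 425/36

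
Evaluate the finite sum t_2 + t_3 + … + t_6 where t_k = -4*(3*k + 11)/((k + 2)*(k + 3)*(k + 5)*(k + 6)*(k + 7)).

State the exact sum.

Step 1: r(k) = (k + 2)*(k + 5)*(3*k + 14)/((k + 4)*(k + 8)*(3*k + 11)).
So A=k + 2 and B=k + 8, with C=k**2 + 23*k/3 + 44/3.
Solve (k + 2)·f(k+1) − (k + 7)·f(k) = k**2 + 23*k/3 + 44/3.
d = 5 from the (1,1,2) case.
Coefficient equations give f(k) = k*(k + 3)*(k + 4)*(k**2 + 13*k + 52)/180.
Then R = B(k−1)f/C = k*(k + 3)*(k + 7)*(k**2 + 13*k + 52)/(60*(3*k + 11)), so s_k = R(k)·t_k = k*(-k**2 - 13*k - 52)/(15*(k**3 + 13*k**2 + 52*k + 60)).
s_(k+1) − s_k = 4*(-3*k - 11)/(k**5 + 23*k**4 + 203*k**3 + 853*k**2 + 1692*k + 1260) = t_k.
Telescoping: Σ = s_(7) − s_(2) = -112/1755 − (-41/840) = -295/19656.

Σ = -295/19656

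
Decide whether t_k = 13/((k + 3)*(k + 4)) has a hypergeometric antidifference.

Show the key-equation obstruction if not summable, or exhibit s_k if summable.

Yes. s_k = 13*k/(3*(k + 3)).

The ratio is (k + 3)/(k + 5).
Gosper form: A/B · C(k+1)/C(k) with A=k + 3, B=k + 5, C=1.
Need (k + 3)·f(k+1) − (k + 4)·f(k) = 1.
deg f ≤ 1 (via 1,1,0).
Solving with deg f ≤ 1: f(k) = k/3.
Then R = B(k−1)f/C = k*(k + 4)/3, so s_k = R(k)·t_k = 13*k/(3*(k + 3)).
s_(k+1) − s_k = 13/(k**2 + 7*k + 12) = t_k.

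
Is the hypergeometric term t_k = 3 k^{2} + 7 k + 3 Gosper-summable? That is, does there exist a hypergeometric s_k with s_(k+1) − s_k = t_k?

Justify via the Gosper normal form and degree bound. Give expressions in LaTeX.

Yes. s_k = k^{2} \left(k + 2\right).

t_(k+1)/t_k = (3*k**2 + 13*k + 13)/(3*k**2 + 7*k + 3).
Gosper form: A/B · C(k+1)/C(k) with A=1, B=1, C=k**2 + 7*k/3 + 1.
f must satisfy (1)·f(k+1) − (1)·f(k) = k**2 + 7*k/3 + 1.
Degrees (0,0,2) ⇒ d ≤ 3.
A polynomial solution: f(k) = k**2*(k + 2)/3.
Get s_k = R·t_k = k**2*(k + 2) with R(k) = B(k−1)f(k)/C(k) = k**2*(k + 2)/(3*k**2 + 7*k + 3).
Check: Δs_k = 3*k**2 + 7*k + 3. ✓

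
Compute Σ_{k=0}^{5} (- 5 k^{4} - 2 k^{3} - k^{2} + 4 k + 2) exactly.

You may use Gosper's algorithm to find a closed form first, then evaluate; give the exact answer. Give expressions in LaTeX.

The ratio is (5*k**4 + 22*k**3 + 37*k**2 + 24*k + 2)/(5*k**4 + 2*k**3 + k**2 - 4*k - 2).
A = 1, B = 1, C = k**4 + 2*k**3/5 + k**2/5 - 4*k/5 - 2/5.
Solve (1)·f(k+1) − (1)·f(k) = k**4 + 2*k**3/5 + k**2/5 - 4*k/5 - 2/5.
deg f ≤ 5 (via 0,0,4).
Coefficient equations give f(k) = k**2*(k - 2)*(k**2 + 1)/5.
So s_k = (B(k−1)f/C)·t_k = (k**2*(k - 2)*(k**2 + 1)/(5*k**4 + 2*k**3 + k**2 - 4*k - 2))·t_k = k**2*(-k**3 + 2*k**2 - k + 2).
s_(k+1) − s_k = -5*k**4 - 2*k**3 - k**2 + 4*k + 2 = t_k.
Telescoping: Σ = s_(6) − s_(0) = -5328 − (0) = -5328.

Σ = -5328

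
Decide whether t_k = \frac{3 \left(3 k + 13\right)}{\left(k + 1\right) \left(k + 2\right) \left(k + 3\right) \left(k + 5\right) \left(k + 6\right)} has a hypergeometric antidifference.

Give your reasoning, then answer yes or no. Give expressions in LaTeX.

Ratio r(k) = (k + 1)*(k + 5)*(3*k + 16)/((k + 4)*(k + 7)*(3*k + 13)).
Normal form (A,B,C) = (k + 1, k + 7, k**2 + 25*k/3 + 52/3).
Need (k + 1)·f(k+1) − (k + 6)·f(k) = k**2 + 25*k/3 + 52/3.
deg f ≤ 5 (via 1,1,2).
A polynomial solution: f(k) = k*(k + 3)*(k + 4)*(k**2 + 8*k + 17)/30.
R(k) = B(k−1)·f(k)/C(k) = k*(k + 3)*(k + 6)*(k**2 + 8*k + 17)/(10*(3*k + 13)); s_k = R·t_k = 3*k*(k**2 + 8*k + 17)/(10*(k**3 + 8*k**2 + 17*k + 10)).
s_(k+1) − s_k = 3*(3*k + 13)/(k**5 + 17*k**4 + 107*k**3 + 307*k**2 + 396*k + 180) = t_k.

Yes. s_k = \frac{3 k \left(k^{2} + 8 k + 17\right)}{10 \left(k^{3} + 8 k^{2} + 17 k + 10\right)}.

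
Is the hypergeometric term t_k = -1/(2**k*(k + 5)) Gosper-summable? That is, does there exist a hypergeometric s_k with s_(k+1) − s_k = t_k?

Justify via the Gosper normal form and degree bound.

Ratio r(k) = (k + 5)/(2*(k + 6)).
Normal form (A,B,C) = (k/2 + 5/2, k + 6, 1).
Set up (k/2 + 5/2)·f(k+1) − (k + 5)·f(k) − (1) = 0.
From deg A=1, deg B=1, deg C=0: d=-1.
deg f ≤ -1 is impossible — no certificate.

No; the degree bound rules out any f.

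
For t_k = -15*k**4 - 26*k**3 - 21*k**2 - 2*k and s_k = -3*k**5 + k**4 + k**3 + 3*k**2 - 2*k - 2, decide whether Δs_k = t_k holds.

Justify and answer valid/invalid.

s_(k+1) = -3*k**5 - 14*k**4 - 25*k**3 - 18*k**2 - 4*k - 2
s_(k+1) − s_k = k*(-15*k**3 - 26*k**2 - 21*k - 2)
(s_(k+1) − s_k) − t_k = 0

valid (s_(k+1) − s_k reduces to t_k)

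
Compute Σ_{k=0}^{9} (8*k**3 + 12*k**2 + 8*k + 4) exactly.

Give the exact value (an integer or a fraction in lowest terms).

Σ = 20020

t_(k+1)/t_k = (2*k**3 + 9*k**2 + 14*k + 8)/(2*k**3 + 3*k**2 + 2*k + 1).
A = 1, B = 1, C = k**3 + 3*k**2/2 + k + 1/2.
f must satisfy (1)·f(k+1) − (1)·f(k) = k**3 + 3*k**2/2 + k + 1/2.
d = 4 from the (0,0,3) case.
Coefficient equations give f(k) = k*(k + 1)*(k**2 - k + 1)/4.
Then R = B(k−1)f/C = k*(k**2 - k + 1)/(2*(2*k**2 + k + 1)), so s_k = R(k)·t_k = 2*k*(k**3 + 1).
Check: Δs_k = 8*k**3 + 12*k**2 + 8*k + 4. ✓
Σ_(k=0)^(9) t_k = s_(10) − s_(0) = 20020 − (0) = 20020.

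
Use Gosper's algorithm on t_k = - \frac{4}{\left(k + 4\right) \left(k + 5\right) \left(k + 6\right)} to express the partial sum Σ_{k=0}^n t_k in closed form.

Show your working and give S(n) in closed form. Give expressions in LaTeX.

S(n) = \frac{- n^{2} - 11 n - 10}{10 \left(n^{2} + 11 n + 30\right)}

Step 1: r(k) = (k + 4)/(k + 7).
A = k + 4, B = k + 7, C = 1.
Solve (k + 4)·f(k+1) − (k + 6)·f(k) = 1.
From deg A=1, deg B=1, deg C=0: d=2.
Solve for f: f(k) = k*(k + 9)/40 (degree 2 ≤ 2).
Certificate R = B(k−1)f/C = k*(k + 6)*(k + 9)/40 gives s_k = k*(-k - 9)/(10*(k + 4)*(k + 5)).
Check: Δs_k = -4/(k**3 + 15*k**2 + 74*k + 120). ✓
Telescope: S(n) = s_(n+1) − s_(0) = (-n**2 - 11*n - 10)/(10*(n**2 + 11*n + 30)) − (0) = (-n**2 - 11*n - 10)/(10*(n**2 + 11*n + 30)).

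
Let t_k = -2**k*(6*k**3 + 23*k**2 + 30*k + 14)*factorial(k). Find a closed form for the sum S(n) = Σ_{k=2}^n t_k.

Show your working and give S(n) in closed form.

t_(k+1)/t_k = 2*(6*k**4 + 47*k**3 + 135*k**2 + 167*k + 73)/(6*k**3 + 23*k**2 + 30*k + 14).
So A=2*k + 2 and B=1, with C=k**3 + 23*k**2/6 + 5*k + 7/3.
Set up (2*k + 2)·f(k+1) − (1)·f(k) − (k**3 + 23*k**2/6 + 5*k + 7/3) = 0.
Degrees (1,0,3) ⇒ d ≤ 2.
Coefficient equations give f(k) = k*(3*k + 4)/6.
Certificate R = B(k−1)f/C = k*(3*k + 4)/(6*k**3 + 23*k**2 + 30*k + 14) gives s_k = -2**k*k*(3*k + 4)*factorial(k).
s_(k+1) − s_k = -2**k*(6*k**3 + 23*k**2 + 30*k + 14)*factorial(k) = t_k.
Telescope: S(n) = s_(n+1) − s_(2) = -2**(n + 1)*(n + 1)*(3*n + 7)*factorial(n + 1) − (-160) = -6*2**n*n**3*factorial(n) - 26*2**n*n**2*factorial(n) - 34*2**n*n*factorial(n) - 14*2**n*factorial(n) + 160.

S(n) = -6*2**n*n**3*factorial(n) - 26*2**n*n**2*factorial(n) - 34*2**n*n*factorial(n) - 14*2**n*factorial(n) + 160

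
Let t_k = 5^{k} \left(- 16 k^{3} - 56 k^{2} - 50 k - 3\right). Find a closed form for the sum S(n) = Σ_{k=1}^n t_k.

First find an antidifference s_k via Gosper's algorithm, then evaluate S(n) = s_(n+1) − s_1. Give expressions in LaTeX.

S(n) = 5^{n + 1} n \left(- 4 n^{2} - 11 n - 10\right)

t_(k+1)/t_k = 5*(16*k**3 + 104*k**2 + 210*k + 125)/(16*k**3 + 56*k**2 + 50*k + 3).
Normal form (A,B,C) = (5, 1, k**3 + 7*k**2/2 + 25*k/8 + 3/16).
Solve (5)·f(k+1) − (1)·f(k) = k**3 + 7*k**2/2 + 25*k/8 + 3/16.
Degrees (0,0,3) ⇒ d ≤ 3.
Solving with deg f ≤ 3: f(k) = (k - 1)*(4*k**2 + 3*k + 3)/16.
So s_k = (B(k−1)f/C)·t_k = ((k - 1)*(4*k**2 + 3*k + 3)/((2*k + 3)*(8*k**2 + 16*k + 1)))·t_k = 5**k*(-4*k**3 + k**2 + 3).
s_(k+1) − s_k = 5**k*(-16*k**3 - 56*k**2 - 50*k - 3) = t_k.
Σ_(k=1)^n t_k = s_(n+1) − s_(1) = (5**(n + 1)*n*(-4*n**2 - 11*n - 10)) − (0), i.e. 5**(n + 1)*n*(-4*n**2 - 11*n - 10).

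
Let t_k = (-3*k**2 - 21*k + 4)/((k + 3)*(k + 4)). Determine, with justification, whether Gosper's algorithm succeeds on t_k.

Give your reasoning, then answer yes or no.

Yes. s_k = k*(13 - 9*k)/(3*(k + 3)).

Compute t_(k+1)/t_k: get (k + 3)*(21*k + 3*(k + 1)**2 + 17)/((k + 5)*(3*k**2 + 21*k - 4)).
Factor: A=k + 3; B=k + 5; C=k**2 + 7*k - 4/3.
Key eq: (k + 3)·f(k+1) = (k + 4)·f(k) + (k**2 + 7*k - 4/3).
deg f ≤ 2 (via 1,1,2).
Solving with deg f ≤ 2: f(k) = k*(9*k - 13)/9.
Then R = B(k−1)f/C = k*(k + 4)*(9*k - 13)/(3*(3*k**2 + 21*k - 4)), so s_k = R(k)·t_k = k*(13 - 9*k)/(3*(k + 3)).
Check: Δs_k = (-3*k**2 - 21*k + 4)/(k**2 + 7*k + 12). ✓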